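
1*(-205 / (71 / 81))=-16605 / 71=-233.87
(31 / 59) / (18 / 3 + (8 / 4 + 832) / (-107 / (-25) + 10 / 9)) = 1213 / 370992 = 0.00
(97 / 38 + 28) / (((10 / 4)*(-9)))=-129 / 95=-1.36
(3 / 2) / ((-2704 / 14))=-21 / 2704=-0.01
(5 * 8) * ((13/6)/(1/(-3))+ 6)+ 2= -18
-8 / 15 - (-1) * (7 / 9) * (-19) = -689 / 45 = -15.31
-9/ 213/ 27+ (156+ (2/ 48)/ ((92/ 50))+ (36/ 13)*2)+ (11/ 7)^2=24570192505/ 149791824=164.03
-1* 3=-3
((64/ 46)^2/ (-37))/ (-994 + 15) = 1024/ 19161967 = 0.00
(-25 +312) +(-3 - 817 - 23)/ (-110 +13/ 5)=52778/ 179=294.85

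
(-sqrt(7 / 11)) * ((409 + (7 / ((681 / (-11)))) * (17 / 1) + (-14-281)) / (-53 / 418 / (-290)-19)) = 841101500 * sqrt(77) / 1568429487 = 4.71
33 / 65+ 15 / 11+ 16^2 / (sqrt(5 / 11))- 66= -45852 / 715+ 256 * sqrt(55) / 5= 315.58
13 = 13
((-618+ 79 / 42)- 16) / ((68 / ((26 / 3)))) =-345137 / 4284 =-80.56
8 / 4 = 2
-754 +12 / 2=-748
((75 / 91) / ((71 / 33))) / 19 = 2475 / 122759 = 0.02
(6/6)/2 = 1/2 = 0.50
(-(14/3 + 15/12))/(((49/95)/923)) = -10587.81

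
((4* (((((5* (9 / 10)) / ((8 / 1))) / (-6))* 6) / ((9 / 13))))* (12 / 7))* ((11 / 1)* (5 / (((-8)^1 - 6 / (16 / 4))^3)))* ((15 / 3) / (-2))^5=-6703125 / 192052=-34.90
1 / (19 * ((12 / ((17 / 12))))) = 17 / 2736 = 0.01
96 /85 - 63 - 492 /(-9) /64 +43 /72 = -739531 /12240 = -60.42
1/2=0.50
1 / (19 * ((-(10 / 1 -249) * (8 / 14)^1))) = 7 / 18164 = 0.00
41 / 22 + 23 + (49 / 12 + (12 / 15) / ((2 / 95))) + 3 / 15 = 44317 / 660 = 67.15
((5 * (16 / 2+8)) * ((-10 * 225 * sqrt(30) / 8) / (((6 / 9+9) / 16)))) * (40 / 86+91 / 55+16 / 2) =-2064202.88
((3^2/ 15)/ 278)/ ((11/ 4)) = 6/ 7645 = 0.00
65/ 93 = 0.70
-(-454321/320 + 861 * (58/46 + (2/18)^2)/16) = 268518061/198720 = 1351.24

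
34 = 34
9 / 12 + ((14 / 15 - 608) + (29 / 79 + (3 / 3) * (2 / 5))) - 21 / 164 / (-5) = -29419382 / 48585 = -605.52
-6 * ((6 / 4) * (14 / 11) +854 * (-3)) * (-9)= -1520694 / 11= -138244.91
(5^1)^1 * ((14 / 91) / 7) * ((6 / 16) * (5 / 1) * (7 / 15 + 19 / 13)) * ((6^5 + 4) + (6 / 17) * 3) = 62170660 / 20111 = 3091.38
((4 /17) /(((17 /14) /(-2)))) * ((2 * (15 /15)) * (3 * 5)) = -3360 /289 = -11.63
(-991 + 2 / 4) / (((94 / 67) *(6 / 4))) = -132727 / 282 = -470.66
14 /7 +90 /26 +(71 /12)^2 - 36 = 8365 /1872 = 4.47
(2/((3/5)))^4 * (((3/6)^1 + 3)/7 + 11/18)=100000/729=137.17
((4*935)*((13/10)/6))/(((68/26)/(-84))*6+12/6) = 20111/45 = 446.91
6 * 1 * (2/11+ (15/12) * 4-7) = -120/11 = -10.91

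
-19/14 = -1.36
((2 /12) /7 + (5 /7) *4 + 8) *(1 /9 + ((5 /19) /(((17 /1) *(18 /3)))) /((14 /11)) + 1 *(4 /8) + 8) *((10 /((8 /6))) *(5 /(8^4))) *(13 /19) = 104127164375 /177367744512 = 0.59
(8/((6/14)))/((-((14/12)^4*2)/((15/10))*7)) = -2592/2401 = -1.08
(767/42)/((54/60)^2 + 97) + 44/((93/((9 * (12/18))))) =19264138/6367431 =3.03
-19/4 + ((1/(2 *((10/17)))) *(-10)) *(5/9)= -341/36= -9.47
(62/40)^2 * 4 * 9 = 8649/100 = 86.49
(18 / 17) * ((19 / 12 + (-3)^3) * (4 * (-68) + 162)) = 50325 / 17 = 2960.29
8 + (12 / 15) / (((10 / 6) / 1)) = 212 / 25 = 8.48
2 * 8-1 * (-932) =948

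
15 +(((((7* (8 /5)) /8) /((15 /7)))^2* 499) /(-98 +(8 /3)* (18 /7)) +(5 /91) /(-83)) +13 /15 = 366716513521 /27105828750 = 13.53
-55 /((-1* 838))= 55 /838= 0.07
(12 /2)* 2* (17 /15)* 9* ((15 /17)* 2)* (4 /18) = 48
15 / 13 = 1.15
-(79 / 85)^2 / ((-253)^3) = 6241 / 117003651325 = 0.00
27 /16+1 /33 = 907 /528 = 1.72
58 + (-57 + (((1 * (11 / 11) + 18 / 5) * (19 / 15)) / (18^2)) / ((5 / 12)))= 10562 / 10125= 1.04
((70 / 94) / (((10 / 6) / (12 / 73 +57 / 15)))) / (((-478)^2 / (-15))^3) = -0.00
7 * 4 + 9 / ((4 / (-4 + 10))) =41.50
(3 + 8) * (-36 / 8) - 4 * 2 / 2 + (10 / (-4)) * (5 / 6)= -667 / 12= -55.58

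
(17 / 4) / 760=17 / 3040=0.01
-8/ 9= -0.89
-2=-2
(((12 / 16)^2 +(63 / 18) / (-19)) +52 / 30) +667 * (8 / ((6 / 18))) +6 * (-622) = 12278.11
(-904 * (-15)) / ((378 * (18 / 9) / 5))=5650 / 63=89.68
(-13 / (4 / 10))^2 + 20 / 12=12695 / 12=1057.92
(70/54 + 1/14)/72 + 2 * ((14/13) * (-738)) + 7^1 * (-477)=-1743749615/353808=-4928.52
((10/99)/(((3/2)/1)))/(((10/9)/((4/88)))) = 0.00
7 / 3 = 2.33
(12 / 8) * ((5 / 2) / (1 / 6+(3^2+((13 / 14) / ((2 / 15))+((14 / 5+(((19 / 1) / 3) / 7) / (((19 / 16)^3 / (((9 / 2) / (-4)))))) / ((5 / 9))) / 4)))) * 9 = 25585875 / 12976721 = 1.97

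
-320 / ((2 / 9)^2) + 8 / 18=-58316 / 9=-6479.56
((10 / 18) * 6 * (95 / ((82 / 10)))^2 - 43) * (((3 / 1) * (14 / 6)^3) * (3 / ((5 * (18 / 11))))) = 7694659973 / 1361610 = 5651.15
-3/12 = -1/4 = -0.25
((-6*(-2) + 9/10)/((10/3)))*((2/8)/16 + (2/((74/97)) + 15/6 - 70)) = -11888253/47360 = -251.02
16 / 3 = 5.33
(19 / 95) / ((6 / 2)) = 1 / 15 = 0.07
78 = 78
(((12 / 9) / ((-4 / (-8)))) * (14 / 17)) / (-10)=-56 / 255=-0.22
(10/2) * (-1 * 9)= -45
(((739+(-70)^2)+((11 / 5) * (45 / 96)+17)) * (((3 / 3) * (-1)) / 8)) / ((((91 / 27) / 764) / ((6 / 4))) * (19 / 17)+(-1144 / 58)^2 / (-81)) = 3080055251475 / 20906129792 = 147.33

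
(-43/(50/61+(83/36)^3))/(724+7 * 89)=-40792896/16708101343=-0.00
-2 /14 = -1 /7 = -0.14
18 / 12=3 / 2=1.50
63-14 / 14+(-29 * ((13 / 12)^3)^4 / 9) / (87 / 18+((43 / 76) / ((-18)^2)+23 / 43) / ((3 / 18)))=32181692162034353539 / 527962801497440256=60.95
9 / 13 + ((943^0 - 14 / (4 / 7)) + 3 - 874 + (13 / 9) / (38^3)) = -5738266667 / 6420024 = -893.81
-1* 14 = -14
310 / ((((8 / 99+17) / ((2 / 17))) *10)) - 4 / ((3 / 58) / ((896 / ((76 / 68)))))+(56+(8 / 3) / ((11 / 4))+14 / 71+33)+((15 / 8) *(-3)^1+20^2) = -11048275756971 / 179611256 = -61512.16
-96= -96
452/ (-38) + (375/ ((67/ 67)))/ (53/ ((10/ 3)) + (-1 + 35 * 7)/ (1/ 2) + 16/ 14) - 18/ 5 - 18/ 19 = -52727636/ 3358535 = -15.70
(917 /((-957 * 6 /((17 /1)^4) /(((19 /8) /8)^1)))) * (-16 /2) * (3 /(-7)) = -207883769 /15312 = -13576.53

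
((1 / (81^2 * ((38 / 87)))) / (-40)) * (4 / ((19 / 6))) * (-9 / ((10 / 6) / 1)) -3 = -1462021 / 487350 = -3.00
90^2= 8100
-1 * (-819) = 819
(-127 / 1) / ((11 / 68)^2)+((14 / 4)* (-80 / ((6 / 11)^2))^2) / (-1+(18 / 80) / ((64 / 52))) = -1612196243024 / 5125923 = -314518.23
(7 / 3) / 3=7 / 9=0.78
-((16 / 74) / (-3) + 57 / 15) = -2069 / 555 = -3.73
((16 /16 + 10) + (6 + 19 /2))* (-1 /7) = -53 /14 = -3.79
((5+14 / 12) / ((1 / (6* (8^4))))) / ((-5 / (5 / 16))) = -9472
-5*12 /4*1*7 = -105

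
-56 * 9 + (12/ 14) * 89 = -2994/ 7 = -427.71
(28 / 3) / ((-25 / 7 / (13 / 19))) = -2548 / 1425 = -1.79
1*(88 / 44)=2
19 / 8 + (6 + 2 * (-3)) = 19 / 8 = 2.38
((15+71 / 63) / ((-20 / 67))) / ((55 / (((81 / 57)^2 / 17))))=-1378458 / 11813725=-0.12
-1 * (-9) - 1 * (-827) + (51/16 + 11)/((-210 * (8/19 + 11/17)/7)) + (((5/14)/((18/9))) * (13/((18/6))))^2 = 753878269/901600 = 836.16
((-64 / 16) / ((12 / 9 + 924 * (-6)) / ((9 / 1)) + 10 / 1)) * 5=270 / 8179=0.03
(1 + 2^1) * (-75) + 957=732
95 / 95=1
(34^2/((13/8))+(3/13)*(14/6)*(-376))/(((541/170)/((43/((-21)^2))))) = 48362960/3101553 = 15.59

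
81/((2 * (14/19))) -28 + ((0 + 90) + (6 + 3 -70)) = 55.96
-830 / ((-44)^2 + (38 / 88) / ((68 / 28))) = -620840 / 1448261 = -0.43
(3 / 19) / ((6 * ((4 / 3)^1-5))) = -3 / 418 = -0.01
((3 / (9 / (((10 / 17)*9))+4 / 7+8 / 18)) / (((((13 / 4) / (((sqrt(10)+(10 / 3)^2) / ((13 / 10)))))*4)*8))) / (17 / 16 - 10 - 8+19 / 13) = -140000 / 23866739 - 12600*sqrt(10) / 23866739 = -0.01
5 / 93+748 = 69569 / 93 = 748.05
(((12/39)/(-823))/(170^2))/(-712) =1/55037795800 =0.00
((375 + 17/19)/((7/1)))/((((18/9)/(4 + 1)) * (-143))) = -17855/19019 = -0.94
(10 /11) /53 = 10 /583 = 0.02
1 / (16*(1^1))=1 / 16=0.06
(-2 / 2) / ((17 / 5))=-5 / 17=-0.29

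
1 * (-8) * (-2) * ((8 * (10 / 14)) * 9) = 5760 / 7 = 822.86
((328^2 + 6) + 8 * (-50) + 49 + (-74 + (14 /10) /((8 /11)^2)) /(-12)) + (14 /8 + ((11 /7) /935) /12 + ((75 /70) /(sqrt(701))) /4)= 15 * sqrt(701) /39256 + 49007450311 /456960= 107246.71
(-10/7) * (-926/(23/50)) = 463000/161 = 2875.78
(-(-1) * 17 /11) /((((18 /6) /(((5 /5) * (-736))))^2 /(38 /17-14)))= -108339200 /99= -1094335.35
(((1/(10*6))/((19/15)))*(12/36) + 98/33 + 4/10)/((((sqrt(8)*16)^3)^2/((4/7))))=42311/188506114621440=0.00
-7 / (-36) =7 / 36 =0.19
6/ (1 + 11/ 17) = 3.64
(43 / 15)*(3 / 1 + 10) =559 / 15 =37.27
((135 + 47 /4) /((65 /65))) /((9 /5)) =2935 /36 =81.53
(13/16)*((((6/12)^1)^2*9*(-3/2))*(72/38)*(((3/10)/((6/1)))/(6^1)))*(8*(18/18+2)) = -3159/3040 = -1.04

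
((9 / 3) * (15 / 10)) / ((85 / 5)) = 9 / 34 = 0.26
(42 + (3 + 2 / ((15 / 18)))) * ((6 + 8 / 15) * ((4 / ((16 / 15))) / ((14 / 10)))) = 829.50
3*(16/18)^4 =1.87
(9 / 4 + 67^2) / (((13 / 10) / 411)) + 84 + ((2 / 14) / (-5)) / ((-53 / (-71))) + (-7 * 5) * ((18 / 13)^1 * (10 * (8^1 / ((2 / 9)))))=1402563.77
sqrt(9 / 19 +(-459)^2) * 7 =42 * sqrt(2112667) / 19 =3213.00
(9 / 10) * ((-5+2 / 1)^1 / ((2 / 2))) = -27 / 10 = -2.70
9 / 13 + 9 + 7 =217 / 13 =16.69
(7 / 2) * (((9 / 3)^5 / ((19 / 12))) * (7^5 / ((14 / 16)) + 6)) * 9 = 1764882756 / 19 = 92888566.11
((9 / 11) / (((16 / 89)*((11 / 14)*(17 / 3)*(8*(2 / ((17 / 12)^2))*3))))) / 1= 10591 / 247808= 0.04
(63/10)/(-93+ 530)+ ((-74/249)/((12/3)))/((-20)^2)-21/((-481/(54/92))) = 0.04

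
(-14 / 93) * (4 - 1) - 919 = -28503 / 31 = -919.45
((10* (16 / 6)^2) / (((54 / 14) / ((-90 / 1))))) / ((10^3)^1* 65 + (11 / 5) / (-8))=-256000 / 10028529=-0.03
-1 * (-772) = 772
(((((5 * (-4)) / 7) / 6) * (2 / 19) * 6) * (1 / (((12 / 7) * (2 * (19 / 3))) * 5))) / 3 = -1 / 1083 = -0.00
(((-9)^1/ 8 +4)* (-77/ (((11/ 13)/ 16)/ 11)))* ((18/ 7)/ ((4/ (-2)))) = 59202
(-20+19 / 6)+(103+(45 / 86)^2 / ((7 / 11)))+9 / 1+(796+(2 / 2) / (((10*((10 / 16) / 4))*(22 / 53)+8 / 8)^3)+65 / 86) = 15782348715140209 / 17681799829428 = 892.58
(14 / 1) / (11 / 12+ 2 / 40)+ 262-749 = -13703 / 29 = -472.52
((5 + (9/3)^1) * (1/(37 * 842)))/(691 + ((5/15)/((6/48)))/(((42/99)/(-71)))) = 28/26683401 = 0.00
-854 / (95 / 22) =-18788 / 95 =-197.77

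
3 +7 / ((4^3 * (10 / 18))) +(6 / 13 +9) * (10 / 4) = 111699 / 4160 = 26.85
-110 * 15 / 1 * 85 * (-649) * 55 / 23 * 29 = 145180488750 / 23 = 6312195163.04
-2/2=-1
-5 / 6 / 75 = -1 / 90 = -0.01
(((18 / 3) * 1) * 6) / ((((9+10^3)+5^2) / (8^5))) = 1140.86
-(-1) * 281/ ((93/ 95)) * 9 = 80085/ 31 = 2583.39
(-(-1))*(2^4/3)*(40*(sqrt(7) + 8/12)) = 706.65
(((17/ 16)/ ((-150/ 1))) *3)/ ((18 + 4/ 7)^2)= -833/ 13520000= -0.00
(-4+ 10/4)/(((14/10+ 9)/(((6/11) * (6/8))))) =-135/2288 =-0.06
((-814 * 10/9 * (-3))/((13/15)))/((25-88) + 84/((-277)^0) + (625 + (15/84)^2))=31908800/6584357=4.85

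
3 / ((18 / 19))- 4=-5 / 6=-0.83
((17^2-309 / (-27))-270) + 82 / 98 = 13795 / 441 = 31.28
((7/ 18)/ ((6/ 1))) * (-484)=-847/ 27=-31.37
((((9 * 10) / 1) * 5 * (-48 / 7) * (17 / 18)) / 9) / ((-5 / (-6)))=-2720 / 7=-388.57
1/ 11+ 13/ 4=147/ 44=3.34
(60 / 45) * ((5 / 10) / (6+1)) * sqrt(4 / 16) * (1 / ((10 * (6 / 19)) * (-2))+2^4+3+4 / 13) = 0.91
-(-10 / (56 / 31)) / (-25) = -31 / 140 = -0.22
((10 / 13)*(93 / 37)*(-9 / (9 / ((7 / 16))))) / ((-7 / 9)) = 4185 / 3848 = 1.09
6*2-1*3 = 9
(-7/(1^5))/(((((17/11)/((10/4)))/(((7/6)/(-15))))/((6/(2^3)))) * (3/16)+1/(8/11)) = 4312/377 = 11.44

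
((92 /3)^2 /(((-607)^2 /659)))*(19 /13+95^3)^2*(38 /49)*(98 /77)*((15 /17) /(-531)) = -29257146978194954763520 /14427032152533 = -2027939403.54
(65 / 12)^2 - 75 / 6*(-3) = 9625 / 144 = 66.84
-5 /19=-0.26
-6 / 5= -1.20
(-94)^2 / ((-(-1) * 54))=4418 / 27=163.63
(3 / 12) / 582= 1 / 2328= 0.00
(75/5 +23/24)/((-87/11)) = -4213/2088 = -2.02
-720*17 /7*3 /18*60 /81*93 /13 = -421600 /273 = -1544.32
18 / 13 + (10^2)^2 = 130018 / 13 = 10001.38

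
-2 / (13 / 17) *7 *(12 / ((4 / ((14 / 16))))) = -2499 / 52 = -48.06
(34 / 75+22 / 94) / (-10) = -2423 / 35250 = -0.07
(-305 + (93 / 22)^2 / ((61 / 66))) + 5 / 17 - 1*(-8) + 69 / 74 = -116673515 / 422059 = -276.44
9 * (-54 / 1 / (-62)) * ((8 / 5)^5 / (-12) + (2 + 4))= 3892698 / 96875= 40.18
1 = 1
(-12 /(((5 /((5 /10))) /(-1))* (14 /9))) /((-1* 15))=-9 /175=-0.05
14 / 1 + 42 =56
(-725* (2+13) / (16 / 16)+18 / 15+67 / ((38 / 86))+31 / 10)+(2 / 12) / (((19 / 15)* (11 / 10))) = -22402603 / 2090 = -10718.95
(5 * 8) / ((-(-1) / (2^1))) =80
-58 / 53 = -1.09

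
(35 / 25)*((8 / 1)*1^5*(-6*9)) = -3024 / 5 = -604.80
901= 901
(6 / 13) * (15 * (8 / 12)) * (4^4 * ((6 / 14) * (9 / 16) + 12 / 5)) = 283968 / 91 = 3120.53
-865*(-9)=7785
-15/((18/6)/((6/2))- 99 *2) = 15/197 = 0.08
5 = 5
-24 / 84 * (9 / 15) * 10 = -12 / 7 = -1.71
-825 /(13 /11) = -698.08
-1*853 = -853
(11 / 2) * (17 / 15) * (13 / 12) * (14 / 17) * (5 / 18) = 1001 / 648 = 1.54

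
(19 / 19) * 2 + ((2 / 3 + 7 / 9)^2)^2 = 41683 / 6561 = 6.35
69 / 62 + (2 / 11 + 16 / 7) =17093 / 4774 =3.58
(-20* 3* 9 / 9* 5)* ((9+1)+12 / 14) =-22800 / 7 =-3257.14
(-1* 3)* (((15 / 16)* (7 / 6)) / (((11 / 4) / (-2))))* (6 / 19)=315 / 418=0.75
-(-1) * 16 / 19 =16 / 19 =0.84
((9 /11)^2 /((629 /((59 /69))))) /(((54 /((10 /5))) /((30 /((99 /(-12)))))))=-2360 /19255577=-0.00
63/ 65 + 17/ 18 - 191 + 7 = -213041/ 1170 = -182.09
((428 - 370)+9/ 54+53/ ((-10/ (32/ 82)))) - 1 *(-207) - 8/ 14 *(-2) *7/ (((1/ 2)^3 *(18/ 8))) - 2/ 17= 18281101/ 62730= 291.43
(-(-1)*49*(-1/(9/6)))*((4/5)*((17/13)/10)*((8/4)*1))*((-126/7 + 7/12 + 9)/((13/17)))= 2860522/38025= 75.23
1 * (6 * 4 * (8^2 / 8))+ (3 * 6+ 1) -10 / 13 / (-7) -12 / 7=19055 / 91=209.40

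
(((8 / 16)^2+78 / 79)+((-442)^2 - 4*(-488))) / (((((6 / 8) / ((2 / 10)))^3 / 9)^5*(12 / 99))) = 46028273104191488 / 195281982421875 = 235.70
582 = 582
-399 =-399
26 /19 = 1.37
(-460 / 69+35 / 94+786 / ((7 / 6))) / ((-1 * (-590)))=1317487 / 1164660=1.13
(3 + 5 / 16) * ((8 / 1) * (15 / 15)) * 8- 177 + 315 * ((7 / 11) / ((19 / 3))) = 13930 / 209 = 66.65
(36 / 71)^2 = 0.26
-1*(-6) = 6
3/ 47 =0.06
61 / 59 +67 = 4014 / 59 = 68.03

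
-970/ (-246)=485/ 123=3.94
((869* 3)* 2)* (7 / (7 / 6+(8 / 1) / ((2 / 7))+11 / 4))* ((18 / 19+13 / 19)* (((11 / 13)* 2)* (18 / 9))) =597399264 / 94601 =6314.94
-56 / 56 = -1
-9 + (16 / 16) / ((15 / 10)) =-25 / 3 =-8.33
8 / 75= 0.11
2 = 2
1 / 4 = 0.25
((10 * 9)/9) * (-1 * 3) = -30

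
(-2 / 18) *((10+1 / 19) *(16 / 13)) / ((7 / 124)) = -378944 / 15561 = -24.35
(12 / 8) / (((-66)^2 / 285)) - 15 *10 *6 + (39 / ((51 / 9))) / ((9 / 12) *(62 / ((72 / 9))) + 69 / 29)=-18745213667 / 20849752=-899.06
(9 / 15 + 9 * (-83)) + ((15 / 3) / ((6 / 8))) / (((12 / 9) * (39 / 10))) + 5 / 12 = -580867 / 780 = -744.70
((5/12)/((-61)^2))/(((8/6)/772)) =965/14884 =0.06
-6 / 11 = -0.55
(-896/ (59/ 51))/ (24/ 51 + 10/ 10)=-526.67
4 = 4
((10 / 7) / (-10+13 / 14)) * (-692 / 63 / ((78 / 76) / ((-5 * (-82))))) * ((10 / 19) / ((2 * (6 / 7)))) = 28372000 / 133731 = 212.16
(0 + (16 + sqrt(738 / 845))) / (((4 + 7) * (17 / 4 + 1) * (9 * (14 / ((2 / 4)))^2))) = sqrt(410) / 8828820 + 4 / 101871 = 0.00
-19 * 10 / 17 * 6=-1140 / 17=-67.06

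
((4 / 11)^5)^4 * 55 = 5497558138880 / 61159090448414546291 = 0.00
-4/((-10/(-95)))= -38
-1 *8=-8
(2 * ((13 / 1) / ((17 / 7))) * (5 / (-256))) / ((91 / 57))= -285 / 2176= -0.13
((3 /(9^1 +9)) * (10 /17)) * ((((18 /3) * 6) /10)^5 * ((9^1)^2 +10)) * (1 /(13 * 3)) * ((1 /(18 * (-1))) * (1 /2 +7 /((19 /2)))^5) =-1170347570721 /52617103750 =-22.24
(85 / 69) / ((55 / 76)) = 1292 / 759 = 1.70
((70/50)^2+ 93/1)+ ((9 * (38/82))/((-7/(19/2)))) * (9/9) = 89.30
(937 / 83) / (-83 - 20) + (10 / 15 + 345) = 8862502 / 25647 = 345.56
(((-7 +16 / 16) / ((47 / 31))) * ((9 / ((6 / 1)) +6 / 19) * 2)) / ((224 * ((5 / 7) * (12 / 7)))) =-14973 / 285760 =-0.05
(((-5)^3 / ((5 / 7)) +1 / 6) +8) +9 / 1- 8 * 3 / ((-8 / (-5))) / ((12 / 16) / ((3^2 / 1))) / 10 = -1055 / 6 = -175.83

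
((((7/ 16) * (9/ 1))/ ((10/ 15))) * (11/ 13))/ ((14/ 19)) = 5643/ 832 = 6.78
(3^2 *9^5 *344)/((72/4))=10156428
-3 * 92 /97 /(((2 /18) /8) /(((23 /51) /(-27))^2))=-389344 /6812019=-0.06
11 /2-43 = -75 /2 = -37.50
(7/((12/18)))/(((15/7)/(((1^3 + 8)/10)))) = 441/100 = 4.41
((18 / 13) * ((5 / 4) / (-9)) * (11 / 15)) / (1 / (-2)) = 11 / 39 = 0.28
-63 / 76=-0.83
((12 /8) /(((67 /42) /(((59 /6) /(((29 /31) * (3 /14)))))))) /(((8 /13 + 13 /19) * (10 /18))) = 66409161 /1039505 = 63.89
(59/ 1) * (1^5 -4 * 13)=-3009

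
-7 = -7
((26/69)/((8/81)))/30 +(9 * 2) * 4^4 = 4239477/920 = 4608.13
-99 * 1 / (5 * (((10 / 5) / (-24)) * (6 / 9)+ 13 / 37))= -65934 / 985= -66.94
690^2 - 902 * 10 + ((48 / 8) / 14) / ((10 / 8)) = 16347812 / 35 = 467080.34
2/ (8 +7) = 0.13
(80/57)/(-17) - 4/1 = -3956/969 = -4.08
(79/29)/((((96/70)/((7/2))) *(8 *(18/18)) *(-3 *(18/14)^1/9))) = -2.03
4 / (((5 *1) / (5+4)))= 36 / 5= 7.20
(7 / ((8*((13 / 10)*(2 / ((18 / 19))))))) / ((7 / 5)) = 225 / 988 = 0.23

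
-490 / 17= -28.82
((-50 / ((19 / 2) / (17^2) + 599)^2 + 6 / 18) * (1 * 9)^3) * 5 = 145596751739415 / 119882830081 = 1214.49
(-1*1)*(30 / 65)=-6 / 13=-0.46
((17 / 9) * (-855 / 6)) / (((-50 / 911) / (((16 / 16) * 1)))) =294253 / 60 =4904.22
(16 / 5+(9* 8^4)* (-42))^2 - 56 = 59929645546376 / 25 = 2397185821855.04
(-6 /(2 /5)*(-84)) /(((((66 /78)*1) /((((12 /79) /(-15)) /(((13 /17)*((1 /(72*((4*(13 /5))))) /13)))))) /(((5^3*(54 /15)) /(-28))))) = 2680853760 /869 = 3084987.07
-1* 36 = -36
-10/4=-5/2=-2.50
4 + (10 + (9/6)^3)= 139/8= 17.38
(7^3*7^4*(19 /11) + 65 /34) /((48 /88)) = 532009493 /204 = 2607889.67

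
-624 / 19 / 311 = -624 / 5909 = -0.11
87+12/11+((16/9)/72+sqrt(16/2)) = 2 * sqrt(2)+78511/891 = 90.94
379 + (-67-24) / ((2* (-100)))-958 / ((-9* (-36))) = 6099271 / 16200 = 376.50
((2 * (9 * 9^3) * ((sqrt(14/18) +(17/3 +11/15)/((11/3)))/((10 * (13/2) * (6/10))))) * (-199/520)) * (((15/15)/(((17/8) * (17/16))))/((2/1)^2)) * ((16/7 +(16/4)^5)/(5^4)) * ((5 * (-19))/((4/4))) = 158412889728 * sqrt(7)/213679375 +45622912241664/11752365625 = 5843.47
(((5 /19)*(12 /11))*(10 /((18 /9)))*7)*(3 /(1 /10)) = 63000 /209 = 301.44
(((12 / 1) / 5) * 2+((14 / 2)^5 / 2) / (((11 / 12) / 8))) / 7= 4033944 / 385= 10477.78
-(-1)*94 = 94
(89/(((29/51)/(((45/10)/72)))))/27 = 1513/4176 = 0.36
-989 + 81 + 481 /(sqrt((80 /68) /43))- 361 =-1269 + 481 * sqrt(3655) /10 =1638.96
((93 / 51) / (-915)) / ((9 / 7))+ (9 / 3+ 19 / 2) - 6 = 1819501 / 279990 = 6.50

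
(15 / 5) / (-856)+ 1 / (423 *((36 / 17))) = -7783 / 3258792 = -0.00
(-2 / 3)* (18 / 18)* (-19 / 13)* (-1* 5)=-190 / 39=-4.87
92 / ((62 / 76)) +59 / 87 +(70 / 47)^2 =689127329 / 5957673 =115.67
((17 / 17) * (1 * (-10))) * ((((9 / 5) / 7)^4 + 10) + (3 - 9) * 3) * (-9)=-215971902 / 300125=-719.61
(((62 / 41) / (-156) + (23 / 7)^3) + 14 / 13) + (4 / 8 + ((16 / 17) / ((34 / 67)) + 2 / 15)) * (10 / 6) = 19346788612 / 475512219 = 40.69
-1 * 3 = -3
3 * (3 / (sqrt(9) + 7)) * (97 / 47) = 873 / 470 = 1.86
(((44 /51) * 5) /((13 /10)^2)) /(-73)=-22000 /629187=-0.03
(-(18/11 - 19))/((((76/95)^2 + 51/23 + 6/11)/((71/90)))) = 1559515/387414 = 4.03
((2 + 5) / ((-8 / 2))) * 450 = -1575 / 2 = -787.50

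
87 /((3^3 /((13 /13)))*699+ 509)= 87 /19382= 0.00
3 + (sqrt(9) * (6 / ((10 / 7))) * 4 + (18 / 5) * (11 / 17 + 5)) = 6267 / 85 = 73.73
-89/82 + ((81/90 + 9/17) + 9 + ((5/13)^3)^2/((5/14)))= 157332677026/16821429365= 9.35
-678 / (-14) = 339 / 7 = 48.43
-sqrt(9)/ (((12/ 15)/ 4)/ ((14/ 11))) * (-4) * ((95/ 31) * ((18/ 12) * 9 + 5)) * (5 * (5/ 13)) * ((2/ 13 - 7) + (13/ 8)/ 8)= -50996938125/ 922064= -55307.37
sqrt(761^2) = 761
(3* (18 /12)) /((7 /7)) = 9 /2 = 4.50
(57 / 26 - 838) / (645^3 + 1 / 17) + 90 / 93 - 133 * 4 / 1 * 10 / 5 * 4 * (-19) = 80864.97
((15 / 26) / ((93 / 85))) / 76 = 425 / 61256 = 0.01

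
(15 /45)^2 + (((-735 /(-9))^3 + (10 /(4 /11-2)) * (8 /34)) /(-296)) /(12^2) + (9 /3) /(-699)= -57763870769 /4558508928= -12.67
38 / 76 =1 / 2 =0.50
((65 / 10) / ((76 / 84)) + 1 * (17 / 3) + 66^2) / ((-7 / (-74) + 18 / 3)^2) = 1363658162 / 11593857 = 117.62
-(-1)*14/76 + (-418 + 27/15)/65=-76803/12350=-6.22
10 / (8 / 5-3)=-50 / 7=-7.14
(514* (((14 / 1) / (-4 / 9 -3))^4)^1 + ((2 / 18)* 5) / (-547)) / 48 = 637786220655067 / 218231706384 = 2922.52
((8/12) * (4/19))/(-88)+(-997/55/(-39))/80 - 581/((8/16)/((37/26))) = -1797144619/1086800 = -1653.61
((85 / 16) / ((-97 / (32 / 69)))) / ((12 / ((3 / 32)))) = -85 / 428352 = -0.00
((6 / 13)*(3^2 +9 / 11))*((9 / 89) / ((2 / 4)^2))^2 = 839808 / 1132703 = 0.74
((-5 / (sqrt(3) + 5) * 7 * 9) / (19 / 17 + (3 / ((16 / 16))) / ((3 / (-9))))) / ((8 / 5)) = 133875 / 23584-26775 * sqrt(3) / 23584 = 3.71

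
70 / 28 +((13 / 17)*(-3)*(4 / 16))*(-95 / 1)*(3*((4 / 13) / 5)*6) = 2137 / 34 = 62.85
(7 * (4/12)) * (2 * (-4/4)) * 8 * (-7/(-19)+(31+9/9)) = -22960/19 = -1208.42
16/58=8/29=0.28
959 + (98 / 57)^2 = 961.96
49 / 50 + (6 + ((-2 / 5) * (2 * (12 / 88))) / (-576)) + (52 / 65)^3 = 988969 / 132000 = 7.49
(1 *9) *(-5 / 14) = -45 / 14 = -3.21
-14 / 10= -7 / 5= -1.40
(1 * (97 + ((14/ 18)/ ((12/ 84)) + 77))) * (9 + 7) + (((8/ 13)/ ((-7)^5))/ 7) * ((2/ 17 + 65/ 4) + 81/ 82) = 27545893628794/ 9594158301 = 2871.11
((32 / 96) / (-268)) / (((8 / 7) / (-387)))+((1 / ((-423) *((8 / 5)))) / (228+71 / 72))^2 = 542209025029463 / 1287371151216224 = 0.42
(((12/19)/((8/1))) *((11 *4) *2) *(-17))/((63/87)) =-21692/133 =-163.10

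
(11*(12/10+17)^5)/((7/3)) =29418658269/3125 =9413970.65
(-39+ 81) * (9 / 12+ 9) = 409.50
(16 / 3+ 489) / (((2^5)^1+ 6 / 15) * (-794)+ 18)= -7415 / 385614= -0.02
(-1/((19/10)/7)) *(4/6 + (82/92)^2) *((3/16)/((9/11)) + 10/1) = -159390875/2894688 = -55.06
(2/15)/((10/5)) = 1/15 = 0.07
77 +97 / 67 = 5256 / 67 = 78.45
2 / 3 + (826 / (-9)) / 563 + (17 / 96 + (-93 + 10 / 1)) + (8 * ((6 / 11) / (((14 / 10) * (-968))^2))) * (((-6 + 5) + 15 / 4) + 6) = -82.32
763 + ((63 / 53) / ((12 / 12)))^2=2147236 / 2809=764.41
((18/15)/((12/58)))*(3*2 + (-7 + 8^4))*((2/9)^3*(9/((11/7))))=147784/99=1492.77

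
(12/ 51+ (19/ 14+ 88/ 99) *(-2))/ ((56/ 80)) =-45590/ 7497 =-6.08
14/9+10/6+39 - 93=-50.78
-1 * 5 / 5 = -1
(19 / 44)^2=361 / 1936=0.19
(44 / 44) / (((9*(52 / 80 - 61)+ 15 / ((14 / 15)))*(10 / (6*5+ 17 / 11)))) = -4858 / 811701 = -0.01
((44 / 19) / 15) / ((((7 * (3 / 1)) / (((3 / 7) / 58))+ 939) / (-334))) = -14696 / 1077585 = -0.01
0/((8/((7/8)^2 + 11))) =0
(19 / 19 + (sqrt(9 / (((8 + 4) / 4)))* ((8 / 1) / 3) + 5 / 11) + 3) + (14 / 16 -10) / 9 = 2725 / 792 + 8* sqrt(3) / 3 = 8.06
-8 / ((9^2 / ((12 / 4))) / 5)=-40 / 27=-1.48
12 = 12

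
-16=-16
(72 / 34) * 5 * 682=122760 / 17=7221.18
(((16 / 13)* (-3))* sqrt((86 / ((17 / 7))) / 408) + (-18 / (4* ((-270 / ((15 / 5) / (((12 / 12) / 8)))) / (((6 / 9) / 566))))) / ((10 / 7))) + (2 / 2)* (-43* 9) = -8214068 / 21225-8* sqrt(903) / 221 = -388.09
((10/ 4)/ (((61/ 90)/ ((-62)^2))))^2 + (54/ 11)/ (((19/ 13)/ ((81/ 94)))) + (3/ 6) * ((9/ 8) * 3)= 117569840987235357/ 584822128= 201035212.86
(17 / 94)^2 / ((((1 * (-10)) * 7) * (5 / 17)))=-4913 / 3092600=-0.00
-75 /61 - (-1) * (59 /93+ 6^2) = 200852 /5673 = 35.40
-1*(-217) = 217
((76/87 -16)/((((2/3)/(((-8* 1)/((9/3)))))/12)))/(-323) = -21056/9367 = -2.25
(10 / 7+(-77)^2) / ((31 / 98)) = 581182 / 31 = 18747.81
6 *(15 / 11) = 90 / 11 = 8.18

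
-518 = -518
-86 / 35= -2.46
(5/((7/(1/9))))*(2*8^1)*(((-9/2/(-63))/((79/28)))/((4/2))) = 80/4977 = 0.02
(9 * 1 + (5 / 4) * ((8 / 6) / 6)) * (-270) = -2505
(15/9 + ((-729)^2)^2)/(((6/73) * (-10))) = -15463017122426/45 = -343622602720.58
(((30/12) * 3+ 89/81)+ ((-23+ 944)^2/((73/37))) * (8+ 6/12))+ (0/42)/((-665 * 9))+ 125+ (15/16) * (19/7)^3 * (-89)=118537723666667/32450544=3652873.24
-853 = -853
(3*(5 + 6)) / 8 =33 / 8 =4.12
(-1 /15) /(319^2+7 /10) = -2 /3052851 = -0.00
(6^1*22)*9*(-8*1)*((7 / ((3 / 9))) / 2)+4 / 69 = -6885644 / 69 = -99791.94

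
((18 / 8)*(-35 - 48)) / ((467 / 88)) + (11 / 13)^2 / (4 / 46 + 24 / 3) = -515286695 / 14679678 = -35.10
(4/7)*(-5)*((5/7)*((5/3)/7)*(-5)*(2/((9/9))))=5000/1029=4.86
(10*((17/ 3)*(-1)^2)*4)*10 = 6800/ 3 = 2266.67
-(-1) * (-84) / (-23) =84 / 23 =3.65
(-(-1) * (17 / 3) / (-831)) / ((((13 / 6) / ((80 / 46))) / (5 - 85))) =108800 / 248469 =0.44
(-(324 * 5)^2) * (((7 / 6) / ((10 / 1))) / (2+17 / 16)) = -699840 / 7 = -99977.14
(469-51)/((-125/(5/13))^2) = 418/105625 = 0.00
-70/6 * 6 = -70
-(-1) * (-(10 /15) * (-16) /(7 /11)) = 16.76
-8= -8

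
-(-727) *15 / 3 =3635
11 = 11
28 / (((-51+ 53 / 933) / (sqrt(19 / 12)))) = -311 * sqrt(57) / 3395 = -0.69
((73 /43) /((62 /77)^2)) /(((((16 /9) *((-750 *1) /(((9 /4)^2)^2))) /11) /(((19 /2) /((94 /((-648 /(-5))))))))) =-144220470459219 /19887933440000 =-7.25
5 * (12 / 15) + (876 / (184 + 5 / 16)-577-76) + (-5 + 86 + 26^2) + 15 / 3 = 115751 / 983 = 117.75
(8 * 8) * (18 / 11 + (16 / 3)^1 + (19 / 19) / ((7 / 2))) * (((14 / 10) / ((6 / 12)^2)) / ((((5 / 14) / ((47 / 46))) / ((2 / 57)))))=282318848 / 1081575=261.03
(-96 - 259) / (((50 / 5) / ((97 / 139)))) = -6887 / 278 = -24.77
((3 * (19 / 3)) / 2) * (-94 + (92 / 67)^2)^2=1624347088038 / 20151121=80608.27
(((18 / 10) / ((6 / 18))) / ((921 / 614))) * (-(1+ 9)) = -36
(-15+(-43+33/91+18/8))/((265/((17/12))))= -0.30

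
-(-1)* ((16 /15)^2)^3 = 16777216 /11390625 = 1.47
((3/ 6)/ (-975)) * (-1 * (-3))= -1/ 650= -0.00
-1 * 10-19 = -29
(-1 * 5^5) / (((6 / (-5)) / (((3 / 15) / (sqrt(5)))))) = 625 * sqrt(5) / 6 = 232.92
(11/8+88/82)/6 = 803/1968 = 0.41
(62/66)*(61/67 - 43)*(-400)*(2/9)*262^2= 1600228928000/6633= 241252665.16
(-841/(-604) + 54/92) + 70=71.98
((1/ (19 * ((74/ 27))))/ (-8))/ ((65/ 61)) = -1647/ 731120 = -0.00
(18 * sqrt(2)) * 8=144 * sqrt(2)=203.65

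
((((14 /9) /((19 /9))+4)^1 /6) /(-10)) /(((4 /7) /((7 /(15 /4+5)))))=-0.11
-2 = -2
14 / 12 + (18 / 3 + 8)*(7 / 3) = 203 / 6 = 33.83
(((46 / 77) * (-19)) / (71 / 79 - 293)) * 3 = 34523 / 296142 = 0.12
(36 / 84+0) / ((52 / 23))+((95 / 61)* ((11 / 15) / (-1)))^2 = 18210625 / 12189996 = 1.49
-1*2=-2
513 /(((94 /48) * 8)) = 1539 /47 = 32.74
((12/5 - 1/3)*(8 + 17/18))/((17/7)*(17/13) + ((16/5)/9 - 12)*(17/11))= -4995991/4005438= -1.25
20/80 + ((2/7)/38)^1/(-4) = 33/133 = 0.25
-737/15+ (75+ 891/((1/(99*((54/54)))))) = 1323523/15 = 88234.87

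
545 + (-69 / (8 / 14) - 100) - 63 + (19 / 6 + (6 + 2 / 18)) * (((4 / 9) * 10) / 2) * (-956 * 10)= -63776155 / 324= -196839.98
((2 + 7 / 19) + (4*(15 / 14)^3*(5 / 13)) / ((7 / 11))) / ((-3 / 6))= -6336045 / 593047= -10.68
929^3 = 801765089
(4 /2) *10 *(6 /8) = 15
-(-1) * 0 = 0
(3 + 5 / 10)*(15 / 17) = 105 / 34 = 3.09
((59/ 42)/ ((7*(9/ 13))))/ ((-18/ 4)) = -767/ 11907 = -0.06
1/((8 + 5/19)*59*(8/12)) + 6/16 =28017/74104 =0.38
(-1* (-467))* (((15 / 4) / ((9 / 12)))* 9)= 21015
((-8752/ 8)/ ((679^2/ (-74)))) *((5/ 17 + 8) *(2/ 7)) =22829592/ 54863879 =0.42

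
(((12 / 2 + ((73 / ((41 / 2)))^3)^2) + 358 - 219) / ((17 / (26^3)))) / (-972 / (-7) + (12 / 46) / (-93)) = 455019884237044736428 / 27981377301103567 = 16261.53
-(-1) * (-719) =-719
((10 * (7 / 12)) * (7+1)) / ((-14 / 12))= -40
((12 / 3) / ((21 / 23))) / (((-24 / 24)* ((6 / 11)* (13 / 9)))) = -506 / 91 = -5.56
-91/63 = -13/9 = -1.44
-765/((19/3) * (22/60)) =-68850/209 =-329.43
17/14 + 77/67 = 2217/938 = 2.36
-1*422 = -422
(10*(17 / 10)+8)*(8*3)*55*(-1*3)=-99000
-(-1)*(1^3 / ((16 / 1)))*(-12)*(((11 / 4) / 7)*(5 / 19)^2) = -825 / 40432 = -0.02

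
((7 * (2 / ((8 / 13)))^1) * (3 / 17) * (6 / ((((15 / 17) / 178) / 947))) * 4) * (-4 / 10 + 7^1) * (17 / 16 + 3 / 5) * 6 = 302962913253 / 250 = 1211851653.01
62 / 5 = 12.40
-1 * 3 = -3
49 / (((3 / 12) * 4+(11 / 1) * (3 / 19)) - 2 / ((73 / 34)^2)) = 4961299 / 233180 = 21.28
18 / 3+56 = 62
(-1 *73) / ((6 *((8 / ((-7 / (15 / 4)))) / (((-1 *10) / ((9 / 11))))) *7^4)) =-803 / 55566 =-0.01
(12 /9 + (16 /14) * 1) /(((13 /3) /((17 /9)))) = 68 /63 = 1.08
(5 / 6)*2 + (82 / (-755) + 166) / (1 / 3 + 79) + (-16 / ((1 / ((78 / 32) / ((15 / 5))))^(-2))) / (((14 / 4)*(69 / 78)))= -46860923 / 11512995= -4.07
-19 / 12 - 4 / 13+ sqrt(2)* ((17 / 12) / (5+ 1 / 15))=-1.50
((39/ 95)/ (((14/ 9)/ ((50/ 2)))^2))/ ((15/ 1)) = 26325/ 3724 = 7.07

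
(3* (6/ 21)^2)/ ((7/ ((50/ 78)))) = 100/ 4459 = 0.02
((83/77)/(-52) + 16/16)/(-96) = -1307/128128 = -0.01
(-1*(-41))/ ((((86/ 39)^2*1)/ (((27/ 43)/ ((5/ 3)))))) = 5051241/ 1590140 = 3.18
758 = 758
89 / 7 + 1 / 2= 185 / 14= 13.21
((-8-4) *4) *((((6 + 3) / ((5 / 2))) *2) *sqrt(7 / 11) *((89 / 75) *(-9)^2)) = -26499.65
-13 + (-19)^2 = 348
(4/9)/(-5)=-4/45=-0.09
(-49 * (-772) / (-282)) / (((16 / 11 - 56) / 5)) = 104027 / 8460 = 12.30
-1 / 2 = -0.50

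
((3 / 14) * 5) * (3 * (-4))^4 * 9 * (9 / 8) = 1574640 / 7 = 224948.57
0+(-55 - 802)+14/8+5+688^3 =1302639287/4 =325659821.75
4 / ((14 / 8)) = 16 / 7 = 2.29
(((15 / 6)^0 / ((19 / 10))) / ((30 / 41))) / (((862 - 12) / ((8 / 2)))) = 82 / 24225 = 0.00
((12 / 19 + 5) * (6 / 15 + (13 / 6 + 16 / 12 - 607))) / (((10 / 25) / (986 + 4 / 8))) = -1273210441 / 152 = -8376384.48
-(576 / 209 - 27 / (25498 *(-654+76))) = -40617243 / 14737844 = -2.76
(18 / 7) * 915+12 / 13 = 214194 / 91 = 2353.78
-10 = -10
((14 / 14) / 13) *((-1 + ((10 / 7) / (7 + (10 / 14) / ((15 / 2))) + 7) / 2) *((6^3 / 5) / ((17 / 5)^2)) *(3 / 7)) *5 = 6277500 / 3918551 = 1.60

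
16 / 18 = 8 / 9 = 0.89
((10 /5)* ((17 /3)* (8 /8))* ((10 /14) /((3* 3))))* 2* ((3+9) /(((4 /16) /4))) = 21760 /63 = 345.40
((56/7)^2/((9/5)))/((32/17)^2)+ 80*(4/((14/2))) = 56195/1008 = 55.75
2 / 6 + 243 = 730 / 3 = 243.33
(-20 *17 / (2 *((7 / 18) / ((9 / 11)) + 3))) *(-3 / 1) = 82620 / 563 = 146.75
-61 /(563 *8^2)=-61 /36032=-0.00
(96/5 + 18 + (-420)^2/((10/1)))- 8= 88346/5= 17669.20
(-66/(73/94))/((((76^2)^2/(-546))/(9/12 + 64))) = 109666557/1217719424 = 0.09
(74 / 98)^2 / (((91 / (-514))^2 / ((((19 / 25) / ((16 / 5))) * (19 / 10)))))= 32642010241 / 3976536200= 8.21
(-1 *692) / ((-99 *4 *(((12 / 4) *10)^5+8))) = 173 / 2405700792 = 0.00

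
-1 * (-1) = 1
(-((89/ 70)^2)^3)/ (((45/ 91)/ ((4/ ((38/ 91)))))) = -83989838172409/ 1026427500000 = -81.83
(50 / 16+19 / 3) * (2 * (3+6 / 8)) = 1135 / 16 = 70.94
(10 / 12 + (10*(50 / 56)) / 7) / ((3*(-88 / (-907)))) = 140585 / 19404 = 7.25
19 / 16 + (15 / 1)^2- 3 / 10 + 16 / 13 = 236203 / 1040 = 227.12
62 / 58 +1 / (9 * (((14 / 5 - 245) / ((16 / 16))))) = 337724 / 316071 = 1.07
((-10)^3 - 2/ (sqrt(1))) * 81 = -81162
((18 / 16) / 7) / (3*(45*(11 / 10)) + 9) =1 / 980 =0.00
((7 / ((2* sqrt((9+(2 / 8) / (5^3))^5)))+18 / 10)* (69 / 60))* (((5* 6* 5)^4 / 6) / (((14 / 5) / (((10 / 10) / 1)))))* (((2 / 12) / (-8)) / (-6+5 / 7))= 247822.41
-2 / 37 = -0.05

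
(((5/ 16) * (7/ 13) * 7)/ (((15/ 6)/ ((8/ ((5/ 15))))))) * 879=129213/ 13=9939.46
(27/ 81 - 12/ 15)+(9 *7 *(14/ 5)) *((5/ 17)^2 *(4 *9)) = 548.88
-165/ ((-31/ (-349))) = -57585/ 31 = -1857.58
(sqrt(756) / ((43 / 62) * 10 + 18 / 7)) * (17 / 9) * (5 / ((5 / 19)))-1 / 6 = -1 / 6 + 140182 * sqrt(21) / 6189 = 103.63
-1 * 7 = -7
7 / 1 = 7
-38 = -38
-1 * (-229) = 229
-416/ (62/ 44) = -9152/ 31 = -295.23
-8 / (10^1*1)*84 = -336 / 5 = -67.20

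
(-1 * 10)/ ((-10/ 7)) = 7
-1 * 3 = -3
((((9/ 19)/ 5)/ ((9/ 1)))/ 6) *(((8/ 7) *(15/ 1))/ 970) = 2/ 64505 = 0.00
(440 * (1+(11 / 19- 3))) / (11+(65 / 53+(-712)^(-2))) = -5803494912 / 113481737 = -51.14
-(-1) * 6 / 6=1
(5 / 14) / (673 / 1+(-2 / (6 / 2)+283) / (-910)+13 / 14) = 975 / 1838978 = 0.00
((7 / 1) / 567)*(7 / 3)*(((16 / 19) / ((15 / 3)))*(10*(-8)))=-0.39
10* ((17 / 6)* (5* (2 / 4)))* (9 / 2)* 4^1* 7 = 8925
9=9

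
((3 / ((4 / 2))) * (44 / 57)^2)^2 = 937024 / 1172889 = 0.80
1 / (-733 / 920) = -920 / 733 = -1.26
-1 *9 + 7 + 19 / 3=13 / 3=4.33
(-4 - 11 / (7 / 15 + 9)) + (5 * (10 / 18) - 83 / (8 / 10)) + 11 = -243163 / 2556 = -95.13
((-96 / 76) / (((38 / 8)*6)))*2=-32 / 361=-0.09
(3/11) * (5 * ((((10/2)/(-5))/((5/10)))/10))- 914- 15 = -10222/11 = -929.27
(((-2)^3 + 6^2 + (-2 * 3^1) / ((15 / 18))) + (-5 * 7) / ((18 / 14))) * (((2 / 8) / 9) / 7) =-289 / 11340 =-0.03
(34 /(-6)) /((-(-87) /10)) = -170 /261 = -0.65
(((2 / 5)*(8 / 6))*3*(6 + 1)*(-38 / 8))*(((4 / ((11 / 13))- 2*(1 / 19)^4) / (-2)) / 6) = 1581223 / 75449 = 20.96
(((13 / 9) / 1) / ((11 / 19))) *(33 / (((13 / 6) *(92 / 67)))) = 1273 / 46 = 27.67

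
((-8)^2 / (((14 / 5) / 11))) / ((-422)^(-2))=313427840 / 7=44775405.71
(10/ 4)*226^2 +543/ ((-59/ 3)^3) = 127689.93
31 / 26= 1.19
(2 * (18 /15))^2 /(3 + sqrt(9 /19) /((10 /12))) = 912 /439 - 288 * sqrt(19) /2195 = 1.51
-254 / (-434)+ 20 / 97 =16659 / 21049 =0.79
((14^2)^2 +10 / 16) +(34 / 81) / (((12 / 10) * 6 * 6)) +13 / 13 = 672154937 / 17496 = 38417.63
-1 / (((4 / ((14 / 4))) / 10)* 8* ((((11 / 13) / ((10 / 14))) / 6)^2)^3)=-549803712656250 / 29774625727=-18465.51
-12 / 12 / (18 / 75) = -25 / 6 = -4.17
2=2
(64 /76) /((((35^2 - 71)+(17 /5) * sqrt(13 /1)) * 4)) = 115400 /632493717 - 340 * sqrt(13) /632493717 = 0.00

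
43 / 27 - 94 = -2495 / 27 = -92.41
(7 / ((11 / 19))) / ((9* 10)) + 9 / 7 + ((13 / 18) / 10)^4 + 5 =518945223197 / 80831520000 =6.42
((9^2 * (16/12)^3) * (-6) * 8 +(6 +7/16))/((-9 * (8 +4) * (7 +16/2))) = 147353/25920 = 5.68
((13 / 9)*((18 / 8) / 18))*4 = 13 / 18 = 0.72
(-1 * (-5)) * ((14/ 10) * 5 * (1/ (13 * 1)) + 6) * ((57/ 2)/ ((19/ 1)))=1275/ 26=49.04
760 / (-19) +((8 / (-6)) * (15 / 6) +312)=806 / 3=268.67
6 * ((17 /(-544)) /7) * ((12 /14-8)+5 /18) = 865 /4704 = 0.18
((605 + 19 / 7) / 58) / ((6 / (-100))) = -35450 / 203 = -174.63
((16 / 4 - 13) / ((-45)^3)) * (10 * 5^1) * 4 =8 / 405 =0.02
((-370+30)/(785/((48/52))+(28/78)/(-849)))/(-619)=45030960/69719535451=0.00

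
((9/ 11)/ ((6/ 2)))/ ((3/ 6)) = 6/ 11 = 0.55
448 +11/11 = 449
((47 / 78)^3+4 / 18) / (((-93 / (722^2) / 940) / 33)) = -141003729050030 / 1838889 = -76678760.41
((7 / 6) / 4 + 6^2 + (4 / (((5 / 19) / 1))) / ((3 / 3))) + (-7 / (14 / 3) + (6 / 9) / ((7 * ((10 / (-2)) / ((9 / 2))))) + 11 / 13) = 554213 / 10920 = 50.75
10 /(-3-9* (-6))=10 /51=0.20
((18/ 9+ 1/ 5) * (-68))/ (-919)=748/ 4595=0.16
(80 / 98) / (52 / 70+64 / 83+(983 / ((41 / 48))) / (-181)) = -61594300 / 365511867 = -0.17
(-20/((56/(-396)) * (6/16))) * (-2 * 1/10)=-528/7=-75.43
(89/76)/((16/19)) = 89/64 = 1.39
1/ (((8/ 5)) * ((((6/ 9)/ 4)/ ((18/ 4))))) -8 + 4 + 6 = 151/ 8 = 18.88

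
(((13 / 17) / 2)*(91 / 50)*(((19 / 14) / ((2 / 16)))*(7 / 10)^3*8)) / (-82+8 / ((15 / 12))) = -157339 / 573750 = -0.27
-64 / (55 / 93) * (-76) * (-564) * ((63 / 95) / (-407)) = 845945856 / 111925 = 7558.15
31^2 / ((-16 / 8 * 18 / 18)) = -961 / 2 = -480.50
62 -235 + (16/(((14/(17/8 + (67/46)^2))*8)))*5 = -5035097/29624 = -169.97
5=5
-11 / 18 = -0.61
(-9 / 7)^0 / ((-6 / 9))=-3 / 2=-1.50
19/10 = 1.90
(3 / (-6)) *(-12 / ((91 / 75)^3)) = 2531250 / 753571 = 3.36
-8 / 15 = -0.53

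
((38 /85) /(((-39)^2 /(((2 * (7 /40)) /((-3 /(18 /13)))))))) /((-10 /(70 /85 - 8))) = -8113 /238099875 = -0.00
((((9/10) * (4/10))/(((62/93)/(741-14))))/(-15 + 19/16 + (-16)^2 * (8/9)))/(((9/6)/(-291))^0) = 1.84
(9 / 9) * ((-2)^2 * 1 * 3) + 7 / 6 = 79 / 6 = 13.17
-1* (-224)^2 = -50176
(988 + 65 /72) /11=71201 /792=89.90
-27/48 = -9/16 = -0.56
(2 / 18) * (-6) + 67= 199 / 3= 66.33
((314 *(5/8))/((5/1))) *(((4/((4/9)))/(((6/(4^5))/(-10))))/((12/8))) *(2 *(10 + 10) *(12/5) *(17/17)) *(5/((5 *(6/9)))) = -57876480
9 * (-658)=-5922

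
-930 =-930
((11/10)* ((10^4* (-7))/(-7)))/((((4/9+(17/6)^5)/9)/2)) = 1539648000/1423313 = 1081.74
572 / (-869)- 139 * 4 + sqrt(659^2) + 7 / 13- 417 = -322601 / 1027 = -314.12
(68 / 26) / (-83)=-34 / 1079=-0.03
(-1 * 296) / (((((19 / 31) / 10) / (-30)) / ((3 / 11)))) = 8258400 / 209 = 39513.88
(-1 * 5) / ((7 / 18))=-90 / 7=-12.86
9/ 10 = 0.90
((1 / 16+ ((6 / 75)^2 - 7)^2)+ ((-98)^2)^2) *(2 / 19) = 576480406080881 / 59375000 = 9709143.68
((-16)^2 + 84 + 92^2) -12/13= 114440/13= 8803.08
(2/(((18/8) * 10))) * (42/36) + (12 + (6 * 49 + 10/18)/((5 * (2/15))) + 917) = 370153/270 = 1370.94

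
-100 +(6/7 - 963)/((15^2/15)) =-1149/7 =-164.14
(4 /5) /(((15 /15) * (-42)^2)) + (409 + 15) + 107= 531.00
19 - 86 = -67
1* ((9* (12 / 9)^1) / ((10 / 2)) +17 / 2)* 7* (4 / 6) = 763 / 15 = 50.87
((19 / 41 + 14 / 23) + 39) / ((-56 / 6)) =-28341 / 6601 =-4.29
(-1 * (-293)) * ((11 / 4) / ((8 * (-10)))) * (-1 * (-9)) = -29007 / 320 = -90.65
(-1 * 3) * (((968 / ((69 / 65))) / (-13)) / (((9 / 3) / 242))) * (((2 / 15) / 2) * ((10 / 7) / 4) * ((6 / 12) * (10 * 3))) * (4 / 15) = 2342560 / 1449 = 1616.67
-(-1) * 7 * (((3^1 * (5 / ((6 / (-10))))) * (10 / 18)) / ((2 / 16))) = -7000 / 9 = -777.78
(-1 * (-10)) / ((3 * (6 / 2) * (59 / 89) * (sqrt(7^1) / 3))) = 890 * sqrt(7) / 1239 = 1.90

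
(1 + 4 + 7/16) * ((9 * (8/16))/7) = 783/224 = 3.50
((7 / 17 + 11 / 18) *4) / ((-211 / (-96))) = 20032 / 10761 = 1.86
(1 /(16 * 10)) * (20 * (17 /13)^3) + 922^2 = 14941081297 /17576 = 850084.28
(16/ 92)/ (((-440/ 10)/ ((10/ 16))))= -5/ 2024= -0.00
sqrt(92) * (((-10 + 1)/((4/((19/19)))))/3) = -3 * sqrt(23)/2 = -7.19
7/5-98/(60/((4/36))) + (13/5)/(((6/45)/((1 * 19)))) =371.72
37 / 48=0.77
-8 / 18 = -4 / 9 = -0.44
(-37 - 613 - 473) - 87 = -1210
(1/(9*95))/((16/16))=1/855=0.00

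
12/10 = 6/5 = 1.20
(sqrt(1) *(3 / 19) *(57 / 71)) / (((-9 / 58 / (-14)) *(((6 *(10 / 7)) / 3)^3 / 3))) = 208887 / 142000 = 1.47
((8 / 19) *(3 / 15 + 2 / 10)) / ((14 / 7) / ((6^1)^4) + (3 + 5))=10368 / 492575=0.02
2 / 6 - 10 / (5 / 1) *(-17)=103 / 3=34.33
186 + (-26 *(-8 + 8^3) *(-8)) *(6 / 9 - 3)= -244422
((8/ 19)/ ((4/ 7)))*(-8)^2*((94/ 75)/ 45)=84224/ 64125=1.31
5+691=696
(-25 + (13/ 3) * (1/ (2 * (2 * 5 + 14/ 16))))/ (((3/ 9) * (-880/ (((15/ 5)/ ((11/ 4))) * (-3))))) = -19419/ 70180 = -0.28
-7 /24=-0.29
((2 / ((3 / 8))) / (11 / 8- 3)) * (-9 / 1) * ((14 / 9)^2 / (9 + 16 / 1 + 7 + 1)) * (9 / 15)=25088 / 19305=1.30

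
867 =867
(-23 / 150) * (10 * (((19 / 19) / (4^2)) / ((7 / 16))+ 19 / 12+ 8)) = -14.91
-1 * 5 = -5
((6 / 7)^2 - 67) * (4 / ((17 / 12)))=-9168 / 49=-187.10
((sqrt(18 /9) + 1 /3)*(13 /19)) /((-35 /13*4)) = -169*sqrt(2) /2660 - 169 /7980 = -0.11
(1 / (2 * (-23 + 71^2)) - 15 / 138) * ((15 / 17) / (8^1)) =-376005 / 31392608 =-0.01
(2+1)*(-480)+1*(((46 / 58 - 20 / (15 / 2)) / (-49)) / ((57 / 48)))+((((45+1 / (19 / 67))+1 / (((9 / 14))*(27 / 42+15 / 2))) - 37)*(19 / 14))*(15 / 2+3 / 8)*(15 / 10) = -3245385337 / 2591904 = -1252.12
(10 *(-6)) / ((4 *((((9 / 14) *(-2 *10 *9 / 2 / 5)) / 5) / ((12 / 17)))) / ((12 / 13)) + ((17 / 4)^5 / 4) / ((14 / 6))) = -2867200 / 6420373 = -0.45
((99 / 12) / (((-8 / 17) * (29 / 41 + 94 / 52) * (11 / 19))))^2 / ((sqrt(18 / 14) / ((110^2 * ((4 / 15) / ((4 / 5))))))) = 89657131875025 * sqrt(7) / 460016704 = 515656.22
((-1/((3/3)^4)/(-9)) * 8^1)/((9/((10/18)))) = 40/729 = 0.05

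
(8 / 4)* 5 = 10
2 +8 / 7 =22 / 7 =3.14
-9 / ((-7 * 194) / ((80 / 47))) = 360 / 31913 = 0.01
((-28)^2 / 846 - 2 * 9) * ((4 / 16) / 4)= -3611 / 3384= -1.07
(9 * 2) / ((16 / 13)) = 117 / 8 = 14.62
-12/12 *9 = -9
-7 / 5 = -1.40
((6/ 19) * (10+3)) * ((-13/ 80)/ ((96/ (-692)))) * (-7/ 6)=-204659/ 36480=-5.61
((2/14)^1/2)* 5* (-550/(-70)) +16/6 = 1609/294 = 5.47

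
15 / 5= 3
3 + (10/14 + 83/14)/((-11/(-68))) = 3393/77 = 44.06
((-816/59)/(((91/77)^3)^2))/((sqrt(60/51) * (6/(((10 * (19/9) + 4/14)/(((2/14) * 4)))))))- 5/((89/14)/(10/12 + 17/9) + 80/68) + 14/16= -40597091876 * sqrt(85)/12815177895- 89901/163816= -29.76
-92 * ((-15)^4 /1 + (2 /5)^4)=-2910938972 /625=-4657502.36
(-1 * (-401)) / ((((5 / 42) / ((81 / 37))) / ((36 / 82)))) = 24555636 / 7585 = 3237.39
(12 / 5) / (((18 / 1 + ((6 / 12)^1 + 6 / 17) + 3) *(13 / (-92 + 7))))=-6936 / 9659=-0.72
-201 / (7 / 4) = -804 / 7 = -114.86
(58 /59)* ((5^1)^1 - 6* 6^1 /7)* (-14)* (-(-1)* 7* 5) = 68.81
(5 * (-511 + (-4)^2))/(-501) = 825/167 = 4.94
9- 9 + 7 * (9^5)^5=5025285913842968121391743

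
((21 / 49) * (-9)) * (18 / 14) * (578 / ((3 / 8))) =-374544 / 49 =-7643.76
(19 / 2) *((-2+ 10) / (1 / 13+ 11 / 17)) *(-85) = -71383 / 8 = -8922.88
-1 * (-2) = 2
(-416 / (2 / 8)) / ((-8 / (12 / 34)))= 1248 / 17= 73.41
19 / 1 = 19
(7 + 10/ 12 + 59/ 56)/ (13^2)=1493/ 28392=0.05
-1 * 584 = -584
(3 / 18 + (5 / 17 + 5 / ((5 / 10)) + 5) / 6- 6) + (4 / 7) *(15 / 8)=-790 / 357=-2.21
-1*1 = -1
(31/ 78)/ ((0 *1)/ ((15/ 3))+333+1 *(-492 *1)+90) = -31/ 5382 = -0.01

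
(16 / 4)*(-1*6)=-24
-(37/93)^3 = -50653/804357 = -0.06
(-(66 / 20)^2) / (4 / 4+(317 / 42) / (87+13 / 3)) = -1044351 / 103825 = -10.06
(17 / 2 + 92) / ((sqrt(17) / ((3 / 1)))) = 603 * sqrt(17) / 34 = 73.12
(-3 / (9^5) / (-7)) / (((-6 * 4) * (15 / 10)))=-1 / 4960116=-0.00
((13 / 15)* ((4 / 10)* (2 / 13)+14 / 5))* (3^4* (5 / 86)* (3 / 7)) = 7533 / 1505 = 5.01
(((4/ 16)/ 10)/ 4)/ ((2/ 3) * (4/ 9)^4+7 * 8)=19683/ 176441600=0.00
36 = 36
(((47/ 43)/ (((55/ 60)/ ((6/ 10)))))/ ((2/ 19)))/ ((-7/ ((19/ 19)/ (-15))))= 5358/ 82775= 0.06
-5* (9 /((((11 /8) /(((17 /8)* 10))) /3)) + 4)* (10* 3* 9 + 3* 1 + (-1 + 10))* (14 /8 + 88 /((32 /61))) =-100682075.45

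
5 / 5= 1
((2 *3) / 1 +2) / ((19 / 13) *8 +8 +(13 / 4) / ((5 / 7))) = 2080 / 6303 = 0.33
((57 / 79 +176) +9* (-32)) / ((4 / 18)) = -79119 / 158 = -500.75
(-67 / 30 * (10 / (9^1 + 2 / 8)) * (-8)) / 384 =67 / 1332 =0.05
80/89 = 0.90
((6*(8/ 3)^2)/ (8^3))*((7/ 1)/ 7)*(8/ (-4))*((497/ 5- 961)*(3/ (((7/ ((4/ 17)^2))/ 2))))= 68928/ 10115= 6.81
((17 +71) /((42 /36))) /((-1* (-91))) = 528 /637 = 0.83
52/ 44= 1.18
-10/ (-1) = 10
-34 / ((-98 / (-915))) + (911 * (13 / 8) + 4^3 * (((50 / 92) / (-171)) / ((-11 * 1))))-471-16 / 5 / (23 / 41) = 58190064113 / 84795480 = 686.24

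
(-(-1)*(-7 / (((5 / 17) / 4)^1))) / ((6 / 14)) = -3332 / 15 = -222.13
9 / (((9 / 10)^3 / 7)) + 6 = 7486 / 81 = 92.42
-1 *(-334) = 334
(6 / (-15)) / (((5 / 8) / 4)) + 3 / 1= 11 / 25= 0.44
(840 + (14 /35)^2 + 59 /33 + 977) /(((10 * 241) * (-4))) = -187579 /994125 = -0.19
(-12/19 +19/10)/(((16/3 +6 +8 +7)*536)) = 723/8045360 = 0.00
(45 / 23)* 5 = 225 / 23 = 9.78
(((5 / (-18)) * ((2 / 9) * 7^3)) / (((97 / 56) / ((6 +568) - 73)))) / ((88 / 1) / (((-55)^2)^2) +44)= -3335544231250 / 23965492113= -139.18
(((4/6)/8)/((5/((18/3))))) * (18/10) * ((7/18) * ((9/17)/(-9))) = -7/1700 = -0.00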